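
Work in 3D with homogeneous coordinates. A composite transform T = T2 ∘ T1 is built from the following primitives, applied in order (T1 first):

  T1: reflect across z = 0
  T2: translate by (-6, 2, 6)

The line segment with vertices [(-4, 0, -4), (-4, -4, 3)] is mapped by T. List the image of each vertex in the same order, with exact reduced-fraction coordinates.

image vertices: (-10, 2, 10), (-10, -2, 3)

T1 reflect across z = 0: (-4, 0, -4) → (-4, 0, 4); (-4, -4, 3) → (-4, -4, -3)
T2 translate by (-6, 2, 6): (-4, 0, 4) → (-10, 2, 10); (-4, -4, -3) → (-10, -2, 3)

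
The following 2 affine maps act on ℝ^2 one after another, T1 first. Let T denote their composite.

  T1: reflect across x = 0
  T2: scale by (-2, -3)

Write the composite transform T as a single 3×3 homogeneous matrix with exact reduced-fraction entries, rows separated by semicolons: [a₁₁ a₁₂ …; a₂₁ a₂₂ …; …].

T = [2 0 0; 0 -3 0; 0 0 1]

T1 = [-1 0 0; 0 1 0; 0 0 1]
T2·T1 = [2 0 0; 0 -3 0; 0 0 1]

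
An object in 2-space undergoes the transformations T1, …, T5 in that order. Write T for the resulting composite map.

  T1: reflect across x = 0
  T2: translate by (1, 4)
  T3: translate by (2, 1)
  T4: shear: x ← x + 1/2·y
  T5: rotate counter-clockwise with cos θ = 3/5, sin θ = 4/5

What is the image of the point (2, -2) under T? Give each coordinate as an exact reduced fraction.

T1 reflect across x = 0: (2, -2) → (-2, -2)
T2 translate by (1, 4): (-2, -2) → (-1, 2)
T3 translate by (2, 1): (-1, 2) → (1, 3)
T4 shear: x ← x + 1/2·y: (1, 3) → (5/2, 3)
T5 rotate counter-clockwise with cos θ = 3/5, sin θ = 4/5: (5/2, 3) → (-9/10, 19/5)

T(p) = (-9/10, 19/5)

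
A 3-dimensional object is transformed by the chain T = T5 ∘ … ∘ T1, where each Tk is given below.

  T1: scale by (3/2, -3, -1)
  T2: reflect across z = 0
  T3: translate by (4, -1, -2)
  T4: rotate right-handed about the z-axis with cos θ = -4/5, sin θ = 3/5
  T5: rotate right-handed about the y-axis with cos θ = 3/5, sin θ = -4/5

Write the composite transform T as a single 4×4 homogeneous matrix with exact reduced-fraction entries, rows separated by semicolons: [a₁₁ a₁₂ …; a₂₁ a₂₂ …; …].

T = [-18/25 27/25 -4/5 1/25; 9/10 12/5 0 16/5; -24/25 36/25 3/5 -82/25; 0 0 0 1]

T1 = [3/2 0 0 0; 0 -3 0 0; 0 0 -1 0; 0 0 0 1]
T2·T1 = [3/2 0 0 0; 0 -3 0 0; 0 0 1 0; 0 0 0 1]
T3·…·T1 = [3/2 0 0 4; 0 -3 0 -1; 0 0 1 -2; 0 0 0 1]
T4·…·T1 = [-6/5 9/5 0 -13/5; 9/10 12/5 0 16/5; 0 0 1 -2; 0 0 0 1]
T5·…·T1 = [-18/25 27/25 -4/5 1/25; 9/10 12/5 0 16/5; -24/25 36/25 3/5 -82/25; 0 0 0 1]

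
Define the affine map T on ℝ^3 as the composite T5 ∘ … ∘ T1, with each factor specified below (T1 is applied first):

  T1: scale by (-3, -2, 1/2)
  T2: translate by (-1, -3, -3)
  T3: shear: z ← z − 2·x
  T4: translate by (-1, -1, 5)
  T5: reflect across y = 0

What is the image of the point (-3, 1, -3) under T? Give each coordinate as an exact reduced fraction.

T1 scale by (-3, -2, 1/2): (-3, 1, -3) → (9, -2, -3/2)
T2 translate by (-1, -3, -3): (9, -2, -3/2) → (8, -5, -9/2)
T3 shear: z ← z − 2·x: (8, -5, -9/2) → (8, -5, -41/2)
T4 translate by (-1, -1, 5): (8, -5, -41/2) → (7, -6, -31/2)
T5 reflect across y = 0: (7, -6, -31/2) → (7, 6, -31/2)

T(p) = (7, 6, -31/2)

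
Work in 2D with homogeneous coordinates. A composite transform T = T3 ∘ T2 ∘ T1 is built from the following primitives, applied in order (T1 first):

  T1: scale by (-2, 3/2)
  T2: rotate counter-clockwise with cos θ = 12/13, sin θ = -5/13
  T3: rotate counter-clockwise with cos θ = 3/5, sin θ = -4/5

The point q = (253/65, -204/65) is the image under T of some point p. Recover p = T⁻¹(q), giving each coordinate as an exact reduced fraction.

T1 = [-2 0 0; 0 3/2 0; 0 0 1]
T2·T1 = [-24/13 15/26 0; 10/13 18/13 0; 0 0 1]
T3·…·T1 = [-32/65 189/130 0; 126/65 24/65 0; 0 0 1]
det M = -3; M⁻¹ = [-8/65 63/130 0; 42/65 32/195 0; 0 0 1]
M⁻¹ · (253/65, -204/65)ᵀ = (-2, 2)ᵀ

p = (-2, 2)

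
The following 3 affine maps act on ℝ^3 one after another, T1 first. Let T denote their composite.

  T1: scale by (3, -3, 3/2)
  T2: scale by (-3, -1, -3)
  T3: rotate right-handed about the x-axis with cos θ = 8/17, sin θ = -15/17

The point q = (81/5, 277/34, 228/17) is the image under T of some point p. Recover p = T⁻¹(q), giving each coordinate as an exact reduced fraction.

p = (-9/5, -8/3, -3)

T1 = [3 0 0 0; 0 -3 0 0; 0 0 3/2 0; 0 0 0 1]
T2·T1 = [-9 0 0 0; 0 3 0 0; 0 0 -9/2 0; 0 0 0 1]
T3·…·T1 = [-9 0 0 0; 0 24/17 -135/34 0; 0 -45/17 -36/17 0; 0 0 0 1]
det M = 243/2; M⁻¹ = [-1/9 0 0 0; 0 8/51 -5/17 0; 0 -10/51 -16/153 0; 0 0 0 1]
M⁻¹ · (81/5, 277/34, 228/17)ᵀ = (-9/5, -8/3, -3)ᵀ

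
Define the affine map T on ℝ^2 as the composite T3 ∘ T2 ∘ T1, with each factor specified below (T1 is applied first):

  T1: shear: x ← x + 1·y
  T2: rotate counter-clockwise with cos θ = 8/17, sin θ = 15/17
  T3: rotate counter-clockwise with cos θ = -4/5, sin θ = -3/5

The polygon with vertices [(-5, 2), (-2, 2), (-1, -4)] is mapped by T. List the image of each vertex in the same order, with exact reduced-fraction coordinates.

T1 shear: x ← x + 1·y: (-5, 2) → (-3, 2); (-2, 2) → (0, 2); (-1, -4) → (-5, -4)
T2 rotate counter-clockwise with cos θ = 8/17, sin θ = 15/17: (-3, 2) → (-54/17, -29/17); (0, 2) → (-30/17, 16/17); (-5, -4) → (20/17, -107/17)
T3 rotate counter-clockwise with cos θ = -4/5, sin θ = -3/5: (-54/17, -29/17) → (129/85, 278/85); (-30/17, 16/17) → (168/85, 26/85); (20/17, -107/17) → (-401/85, 368/85)

image vertices: (129/85, 278/85), (168/85, 26/85), (-401/85, 368/85)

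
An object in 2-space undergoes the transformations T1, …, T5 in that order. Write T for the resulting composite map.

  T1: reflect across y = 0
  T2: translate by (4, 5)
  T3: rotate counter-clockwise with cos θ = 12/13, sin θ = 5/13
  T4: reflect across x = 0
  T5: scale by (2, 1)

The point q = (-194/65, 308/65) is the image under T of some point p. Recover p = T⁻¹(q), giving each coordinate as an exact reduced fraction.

p = (-4/5, 6/5)

T1 = [1 0 0; 0 -1 0; 0 0 1]
T2·T1 = [1 0 4; 0 -1 5; 0 0 1]
T3·…·T1 = [12/13 5/13 23/13; 5/13 -12/13 80/13; 0 0 1]
T4·…·T1 = [-12/13 -5/13 -23/13; 5/13 -12/13 80/13; 0 0 1]
T5·…·T1 = [-24/13 -10/13 -46/13; 5/13 -12/13 80/13; 0 0 1]
det M = 2; M⁻¹ = [-6/13 5/13 -4; -5/26 -12/13 5; 0 0 1]
M⁻¹ · (-194/65, 308/65)ᵀ = (-4/5, 6/5)ᵀ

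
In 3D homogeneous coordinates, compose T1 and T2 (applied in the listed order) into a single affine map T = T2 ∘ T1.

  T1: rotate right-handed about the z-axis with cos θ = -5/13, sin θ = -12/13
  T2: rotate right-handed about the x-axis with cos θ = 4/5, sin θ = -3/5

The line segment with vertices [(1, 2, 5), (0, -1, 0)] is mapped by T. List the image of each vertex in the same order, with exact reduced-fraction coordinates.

T1 rotate right-handed about the z-axis with cos θ = -5/13, sin θ = -12/13: (1, 2, 5) → (19/13, -22/13, 5); (0, -1, 0) → (-12/13, 5/13, 0)
T2 rotate right-handed about the x-axis with cos θ = 4/5, sin θ = -3/5: (19/13, -22/13, 5) → (19/13, 107/65, 326/65); (-12/13, 5/13, 0) → (-12/13, 4/13, -3/13)

image vertices: (19/13, 107/65, 326/65), (-12/13, 4/13, -3/13)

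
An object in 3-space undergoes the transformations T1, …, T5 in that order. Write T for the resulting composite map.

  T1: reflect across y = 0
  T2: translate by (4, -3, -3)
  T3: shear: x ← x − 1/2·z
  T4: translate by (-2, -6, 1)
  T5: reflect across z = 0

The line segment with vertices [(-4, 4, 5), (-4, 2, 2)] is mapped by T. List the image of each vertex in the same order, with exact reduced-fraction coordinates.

image vertices: (-3, -13, -3), (-3/2, -11, 0)

T1 reflect across y = 0: (-4, 4, 5) → (-4, -4, 5); (-4, 2, 2) → (-4, -2, 2)
T2 translate by (4, -3, -3): (-4, -4, 5) → (0, -7, 2); (-4, -2, 2) → (0, -5, -1)
T3 shear: x ← x − 1/2·z: (0, -7, 2) → (-1, -7, 2); (0, -5, -1) → (1/2, -5, -1)
T4 translate by (-2, -6, 1): (-1, -7, 2) → (-3, -13, 3); (1/2, -5, -1) → (-3/2, -11, 0)
T5 reflect across z = 0: (-3, -13, 3) → (-3, -13, -3); (-3/2, -11, 0) → (-3/2, -11, 0)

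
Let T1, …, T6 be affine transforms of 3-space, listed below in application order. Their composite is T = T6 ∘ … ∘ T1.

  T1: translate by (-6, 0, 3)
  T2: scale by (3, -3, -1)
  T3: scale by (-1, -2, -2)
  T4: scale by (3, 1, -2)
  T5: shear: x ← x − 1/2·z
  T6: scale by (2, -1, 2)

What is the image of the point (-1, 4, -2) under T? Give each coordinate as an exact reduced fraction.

T1 translate by (-6, 0, 3): (-1, 4, -2) → (-7, 4, 1)
T2 scale by (3, -3, -1): (-7, 4, 1) → (-21, -12, -1)
T3 scale by (-1, -2, -2): (-21, -12, -1) → (21, 24, 2)
T4 scale by (3, 1, -2): (21, 24, 2) → (63, 24, -4)
T5 shear: x ← x − 1/2·z: (63, 24, -4) → (65, 24, -4)
T6 scale by (2, -1, 2): (65, 24, -4) → (130, -24, -8)

T(p) = (130, -24, -8)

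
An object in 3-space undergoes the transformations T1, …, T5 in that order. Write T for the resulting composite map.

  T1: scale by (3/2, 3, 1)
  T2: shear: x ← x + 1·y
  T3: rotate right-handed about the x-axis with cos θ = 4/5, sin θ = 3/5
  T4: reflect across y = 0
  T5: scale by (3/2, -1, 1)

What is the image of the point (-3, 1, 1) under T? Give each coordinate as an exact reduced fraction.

T(p) = (-9/4, 9/5, 13/5)

T1 scale by (3/2, 3, 1): (-3, 1, 1) → (-9/2, 3, 1)
T2 shear: x ← x + 1·y: (-9/2, 3, 1) → (-3/2, 3, 1)
T3 rotate right-handed about the x-axis with cos θ = 4/5, sin θ = 3/5: (-3/2, 3, 1) → (-3/2, 9/5, 13/5)
T4 reflect across y = 0: (-3/2, 9/5, 13/5) → (-3/2, -9/5, 13/5)
T5 scale by (3/2, -1, 1): (-3/2, -9/5, 13/5) → (-9/4, 9/5, 13/5)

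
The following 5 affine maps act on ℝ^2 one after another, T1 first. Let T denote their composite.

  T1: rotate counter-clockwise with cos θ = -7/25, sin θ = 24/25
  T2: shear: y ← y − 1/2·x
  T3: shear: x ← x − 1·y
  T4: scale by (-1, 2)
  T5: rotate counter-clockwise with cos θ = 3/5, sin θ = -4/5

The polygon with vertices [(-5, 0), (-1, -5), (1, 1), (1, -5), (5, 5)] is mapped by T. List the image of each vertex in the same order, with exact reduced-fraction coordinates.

image vertices: (-647/50, -27/25), (-1917/250, 403/125), (901/250, -59/125), (-623/250, 457/125), (901/50, -59/25)

T1 rotate counter-clockwise with cos θ = -7/25, sin θ = 24/25: (-5, 0) → (7/5, -24/5); (-1, -5) → (127/25, 11/25); (1, 1) → (-31/25, 17/25); (1, -5) → (113/25, 59/25); (5, 5) → (-31/5, 17/5)
T2 shear: y ← y − 1/2·x: (7/5, -24/5) → (7/5, -11/2); (127/25, 11/25) → (127/25, -21/10); (-31/25, 17/25) → (-31/25, 13/10); (113/25, 59/25) → (113/25, 1/10); (-31/5, 17/5) → (-31/5, 13/2)
T3 shear: x ← x − 1·y: (7/5, -11/2) → (69/10, -11/2); (127/25, -21/10) → (359/50, -21/10); (-31/25, 13/10) → (-127/50, 13/10); (113/25, 1/10) → (221/50, 1/10); (-31/5, 13/2) → (-127/10, 13/2)
T4 scale by (-1, 2): (69/10, -11/2) → (-69/10, -11); (359/50, -21/10) → (-359/50, -21/5); (-127/50, 13/10) → (127/50, 13/5); (221/50, 1/10) → (-221/50, 1/5); (-127/10, 13/2) → (127/10, 13)
T5 rotate counter-clockwise with cos θ = 3/5, sin θ = -4/5: (-69/10, -11) → (-647/50, -27/25); (-359/50, -21/5) → (-1917/250, 403/125); (127/50, 13/5) → (901/250, -59/125); (-221/50, 1/5) → (-623/250, 457/125); (127/10, 13) → (901/50, -59/25)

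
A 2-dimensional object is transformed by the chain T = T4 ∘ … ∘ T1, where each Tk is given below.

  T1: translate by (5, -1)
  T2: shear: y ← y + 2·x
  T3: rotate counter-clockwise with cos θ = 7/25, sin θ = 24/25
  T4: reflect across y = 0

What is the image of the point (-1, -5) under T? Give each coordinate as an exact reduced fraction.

T(p) = (-4/5, -22/5)

T1 translate by (5, -1): (-1, -5) → (4, -6)
T2 shear: y ← y + 2·x: (4, -6) → (4, 2)
T3 rotate counter-clockwise with cos θ = 7/25, sin θ = 24/25: (4, 2) → (-4/5, 22/5)
T4 reflect across y = 0: (-4/5, 22/5) → (-4/5, -22/5)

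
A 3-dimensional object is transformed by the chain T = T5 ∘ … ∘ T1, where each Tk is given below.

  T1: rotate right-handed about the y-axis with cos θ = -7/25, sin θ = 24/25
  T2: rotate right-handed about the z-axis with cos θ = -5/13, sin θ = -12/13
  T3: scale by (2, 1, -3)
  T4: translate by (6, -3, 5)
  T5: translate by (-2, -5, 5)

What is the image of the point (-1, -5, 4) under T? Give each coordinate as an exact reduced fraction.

T1 rotate right-handed about the y-axis with cos θ = -7/25, sin θ = 24/25: (-1, -5, 4) → (103/25, -5, -4/25)
T2 rotate right-handed about the z-axis with cos θ = -5/13, sin θ = -12/13: (103/25, -5, -4/25) → (-31/5, -47/25, -4/25)
T3 scale by (2, 1, -3): (-31/5, -47/25, -4/25) → (-62/5, -47/25, 12/25)
T4 translate by (6, -3, 5): (-62/5, -47/25, 12/25) → (-32/5, -122/25, 137/25)
T5 translate by (-2, -5, 5): (-32/5, -122/25, 137/25) → (-42/5, -247/25, 262/25)

T(p) = (-42/5, -247/25, 262/25)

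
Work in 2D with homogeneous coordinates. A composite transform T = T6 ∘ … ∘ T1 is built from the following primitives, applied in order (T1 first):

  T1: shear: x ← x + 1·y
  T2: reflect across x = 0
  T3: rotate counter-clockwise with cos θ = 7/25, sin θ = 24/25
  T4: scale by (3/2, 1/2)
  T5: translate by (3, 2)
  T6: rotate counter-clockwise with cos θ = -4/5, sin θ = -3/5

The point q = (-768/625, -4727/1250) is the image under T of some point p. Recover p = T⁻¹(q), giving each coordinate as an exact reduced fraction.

T1 = [1 1 0; 0 1 0; 0 0 1]
T2·T1 = [-1 -1 0; 0 1 0; 0 0 1]
T3·…·T1 = [-7/25 -31/25 0; -24/25 -17/25 0; 0 0 1]
T4·…·T1 = [-21/50 -93/50 0; -12/25 -17/50 0; 0 0 1]
T5·…·T1 = [-21/50 -93/50 3; -12/25 -17/50 2; 0 0 1]
T6·…·T1 = [6/125 321/250 -6/5; 159/250 347/250 -17/5; 0 0 1]
det M = -3/4; M⁻¹ = [-694/375 214/125 18/5; 106/125 -8/125 4/5; 0 0 1]
M⁻¹ · (-768/625, -4727/1250)ᵀ = (-3/5, 0)ᵀ

p = (-3/5, 0)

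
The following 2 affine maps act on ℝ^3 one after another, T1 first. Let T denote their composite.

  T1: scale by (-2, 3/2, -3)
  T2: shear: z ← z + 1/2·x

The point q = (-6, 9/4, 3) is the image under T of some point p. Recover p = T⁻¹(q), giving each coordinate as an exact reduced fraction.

p = (3, 3/2, -2)

T1 = [-2 0 0 0; 0 3/2 0 0; 0 0 -3 0; 0 0 0 1]
T2·T1 = [-2 0 0 0; 0 3/2 0 0; -1 0 -3 0; 0 0 0 1]
det M = 9; M⁻¹ = [-1/2 0 0 0; 0 2/3 0 0; 1/6 0 -1/3 0; 0 0 0 1]
M⁻¹ · (-6, 9/4, 3)ᵀ = (3, 3/2, -2)ᵀ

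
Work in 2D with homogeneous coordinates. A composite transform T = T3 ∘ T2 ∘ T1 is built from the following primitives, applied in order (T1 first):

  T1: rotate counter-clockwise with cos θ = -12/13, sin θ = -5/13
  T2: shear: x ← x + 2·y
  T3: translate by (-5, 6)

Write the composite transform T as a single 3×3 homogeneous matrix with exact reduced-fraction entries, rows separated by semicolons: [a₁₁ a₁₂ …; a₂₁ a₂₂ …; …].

T = [-22/13 -19/13 -5; -5/13 -12/13 6; 0 0 1]

T1 = [-12/13 5/13 0; -5/13 -12/13 0; 0 0 1]
T2·T1 = [-22/13 -19/13 0; -5/13 -12/13 0; 0 0 1]
T3·…·T1 = [-22/13 -19/13 -5; -5/13 -12/13 6; 0 0 1]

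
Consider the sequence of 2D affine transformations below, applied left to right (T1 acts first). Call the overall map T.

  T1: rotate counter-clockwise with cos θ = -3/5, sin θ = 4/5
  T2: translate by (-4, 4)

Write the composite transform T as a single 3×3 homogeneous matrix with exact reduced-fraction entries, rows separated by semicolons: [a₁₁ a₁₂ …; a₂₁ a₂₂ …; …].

T1 = [-3/5 -4/5 0; 4/5 -3/5 0; 0 0 1]
T2·T1 = [-3/5 -4/5 -4; 4/5 -3/5 4; 0 0 1]

T = [-3/5 -4/5 -4; 4/5 -3/5 4; 0 0 1]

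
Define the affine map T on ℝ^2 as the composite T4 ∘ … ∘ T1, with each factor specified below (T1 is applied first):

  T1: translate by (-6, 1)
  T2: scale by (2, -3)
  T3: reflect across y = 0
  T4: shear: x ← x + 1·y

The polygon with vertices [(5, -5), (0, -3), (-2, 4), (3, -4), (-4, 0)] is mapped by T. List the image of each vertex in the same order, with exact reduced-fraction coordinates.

image vertices: (-14, -12), (-18, -6), (-1, 15), (-15, -9), (-17, 3)

T1 translate by (-6, 1): (5, -5) → (-1, -4); (0, -3) → (-6, -2); (-2, 4) → (-8, 5); (3, -4) → (-3, -3); (-4, 0) → (-10, 1)
T2 scale by (2, -3): (-1, -4) → (-2, 12); (-6, -2) → (-12, 6); (-8, 5) → (-16, -15); (-3, -3) → (-6, 9); (-10, 1) → (-20, -3)
T3 reflect across y = 0: (-2, 12) → (-2, -12); (-12, 6) → (-12, -6); (-16, -15) → (-16, 15); (-6, 9) → (-6, -9); (-20, -3) → (-20, 3)
T4 shear: x ← x + 1·y: (-2, -12) → (-14, -12); (-12, -6) → (-18, -6); (-16, 15) → (-1, 15); (-6, -9) → (-15, -9); (-20, 3) → (-17, 3)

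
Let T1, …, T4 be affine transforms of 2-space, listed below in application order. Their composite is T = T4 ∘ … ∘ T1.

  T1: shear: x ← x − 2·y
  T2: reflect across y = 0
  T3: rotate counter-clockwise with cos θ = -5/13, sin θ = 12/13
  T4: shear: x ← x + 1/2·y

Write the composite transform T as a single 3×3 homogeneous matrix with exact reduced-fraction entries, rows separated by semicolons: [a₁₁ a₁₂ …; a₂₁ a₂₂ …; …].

T1 = [1 -2 0; 0 1 0; 0 0 1]
T2·T1 = [1 -2 0; 0 -1 0; 0 0 1]
T3·…·T1 = [-5/13 22/13 0; 12/13 -19/13 0; 0 0 1]
T4·…·T1 = [1/13 25/26 0; 12/13 -19/13 0; 0 0 1]

T = [1/13 25/26 0; 12/13 -19/13 0; 0 0 1]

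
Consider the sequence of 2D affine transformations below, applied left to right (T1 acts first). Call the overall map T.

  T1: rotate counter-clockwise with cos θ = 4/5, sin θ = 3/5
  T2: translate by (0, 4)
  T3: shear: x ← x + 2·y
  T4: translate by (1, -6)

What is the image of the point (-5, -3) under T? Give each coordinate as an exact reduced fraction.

T1 rotate counter-clockwise with cos θ = 4/5, sin θ = 3/5: (-5, -3) → (-11/5, -27/5)
T2 translate by (0, 4): (-11/5, -27/5) → (-11/5, -7/5)
T3 shear: x ← x + 2·y: (-11/5, -7/5) → (-5, -7/5)
T4 translate by (1, -6): (-5, -7/5) → (-4, -37/5)

T(p) = (-4, -37/5)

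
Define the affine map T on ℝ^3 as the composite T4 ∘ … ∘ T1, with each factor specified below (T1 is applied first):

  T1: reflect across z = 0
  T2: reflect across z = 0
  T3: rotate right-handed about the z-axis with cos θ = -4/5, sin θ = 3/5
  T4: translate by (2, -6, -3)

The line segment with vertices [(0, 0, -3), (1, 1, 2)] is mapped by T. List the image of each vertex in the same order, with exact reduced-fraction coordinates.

T1 reflect across z = 0: (0, 0, -3) → (0, 0, 3); (1, 1, 2) → (1, 1, -2)
T2 reflect across z = 0: (0, 0, 3) → (0, 0, -3); (1, 1, -2) → (1, 1, 2)
T3 rotate right-handed about the z-axis with cos θ = -4/5, sin θ = 3/5: (0, 0, -3) → (0, 0, -3); (1, 1, 2) → (-7/5, -1/5, 2)
T4 translate by (2, -6, -3): (0, 0, -3) → (2, -6, -6); (-7/5, -1/5, 2) → (3/5, -31/5, -1)

image vertices: (2, -6, -6), (3/5, -31/5, -1)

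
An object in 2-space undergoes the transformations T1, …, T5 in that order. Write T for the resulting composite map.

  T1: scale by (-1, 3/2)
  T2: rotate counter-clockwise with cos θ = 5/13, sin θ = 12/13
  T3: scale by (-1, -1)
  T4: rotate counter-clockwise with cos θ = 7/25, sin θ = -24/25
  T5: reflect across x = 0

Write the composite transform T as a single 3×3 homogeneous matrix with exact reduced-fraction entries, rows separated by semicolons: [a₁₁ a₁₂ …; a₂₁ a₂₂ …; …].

T = [-323/325 54/325 0; -36/325 -969/650 0; 0 0 1]

T1 = [-1 0 0; 0 3/2 0; 0 0 1]
T2·T1 = [-5/13 -18/13 0; -12/13 15/26 0; 0 0 1]
T3·…·T1 = [5/13 18/13 0; 12/13 -15/26 0; 0 0 1]
T4·…·T1 = [323/325 -54/325 0; -36/325 -969/650 0; 0 0 1]
T5·…·T1 = [-323/325 54/325 0; -36/325 -969/650 0; 0 0 1]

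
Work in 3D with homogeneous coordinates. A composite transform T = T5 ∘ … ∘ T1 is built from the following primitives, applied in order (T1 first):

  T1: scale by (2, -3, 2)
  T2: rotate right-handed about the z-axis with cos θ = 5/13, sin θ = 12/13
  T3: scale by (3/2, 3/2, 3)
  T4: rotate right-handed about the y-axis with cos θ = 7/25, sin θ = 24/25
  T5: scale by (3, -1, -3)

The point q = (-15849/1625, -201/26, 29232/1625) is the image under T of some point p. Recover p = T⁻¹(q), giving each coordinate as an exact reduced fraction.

p = (3, 1/3, -4/5)

T1 = [2 0 0 0; 0 -3 0 0; 0 0 2 0; 0 0 0 1]
T2·T1 = [10/13 36/13 0 0; 24/13 -15/13 0 0; 0 0 2 0; 0 0 0 1]
T3·…·T1 = [15/13 54/13 0 0; 36/13 -45/26 0 0; 0 0 6 0; 0 0 0 1]
T4·…·T1 = [21/65 378/325 144/25 0; 36/13 -45/26 0 0; -72/65 -1296/325 42/25 0; 0 0 0 1]
T5·…·T1 = [63/65 1134/325 432/25 0; -36/13 45/26 0 0; 216/65 3888/325 -126/25 0; 0 0 0 1]
det M = -729; M⁻¹ = [7/585 -4/13 8/195 0; 56/2925 10/117 64/975 0; 4/75 0 -7/450 0; 0 0 0 1]
M⁻¹ · (-15849/1625, -201/26, 29232/1625)ᵀ = (3, 1/3, -4/5)ᵀ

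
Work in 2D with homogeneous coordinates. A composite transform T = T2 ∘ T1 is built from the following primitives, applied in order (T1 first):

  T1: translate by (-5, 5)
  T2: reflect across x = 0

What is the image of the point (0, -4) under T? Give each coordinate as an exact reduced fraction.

T(p) = (5, 1)

T1 translate by (-5, 5): (0, -4) → (-5, 1)
T2 reflect across x = 0: (-5, 1) → (5, 1)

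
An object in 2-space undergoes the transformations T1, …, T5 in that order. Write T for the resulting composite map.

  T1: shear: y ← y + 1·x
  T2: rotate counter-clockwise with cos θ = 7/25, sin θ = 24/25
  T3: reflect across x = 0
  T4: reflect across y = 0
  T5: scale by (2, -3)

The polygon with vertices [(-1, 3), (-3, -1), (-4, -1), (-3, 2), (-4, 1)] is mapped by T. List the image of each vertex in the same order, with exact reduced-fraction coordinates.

image vertices: (22/5, -6/5), (-6, -12), (-184/25, -393/25), (-6/25, -237/25), (-88/25, -351/25)

T1 shear: y ← y + 1·x: (-1, 3) → (-1, 2); (-3, -1) → (-3, -4); (-4, -1) → (-4, -5); (-3, 2) → (-3, -1); (-4, 1) → (-4, -3)
T2 rotate counter-clockwise with cos θ = 7/25, sin θ = 24/25: (-1, 2) → (-11/5, -2/5); (-3, -4) → (3, -4); (-4, -5) → (92/25, -131/25); (-3, -1) → (3/25, -79/25); (-4, -3) → (44/25, -117/25)
T3 reflect across x = 0: (-11/5, -2/5) → (11/5, -2/5); (3, -4) → (-3, -4); (92/25, -131/25) → (-92/25, -131/25); (3/25, -79/25) → (-3/25, -79/25); (44/25, -117/25) → (-44/25, -117/25)
T4 reflect across y = 0: (11/5, -2/5) → (11/5, 2/5); (-3, -4) → (-3, 4); (-92/25, -131/25) → (-92/25, 131/25); (-3/25, -79/25) → (-3/25, 79/25); (-44/25, -117/25) → (-44/25, 117/25)
T5 scale by (2, -3): (11/5, 2/5) → (22/5, -6/5); (-3, 4) → (-6, -12); (-92/25, 131/25) → (-184/25, -393/25); (-3/25, 79/25) → (-6/25, -237/25); (-44/25, 117/25) → (-88/25, -351/25)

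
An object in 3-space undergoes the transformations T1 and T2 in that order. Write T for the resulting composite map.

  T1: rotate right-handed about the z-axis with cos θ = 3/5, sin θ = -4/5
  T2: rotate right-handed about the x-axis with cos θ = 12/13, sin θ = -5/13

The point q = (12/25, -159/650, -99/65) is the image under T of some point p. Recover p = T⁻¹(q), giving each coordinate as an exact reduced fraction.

p = (0, 3/5, -3/2)

T1 = [3/5 4/5 0 0; -4/5 3/5 0 0; 0 0 1 0; 0 0 0 1]
T2·T1 = [3/5 4/5 0 0; -48/65 36/65 5/13 0; 4/13 -3/13 12/13 0; 0 0 0 1]
det M = 1; M⁻¹ = [3/5 -48/65 4/13 0; 4/5 36/65 -3/13 0; 0 5/13 12/13 0; 0 0 0 1]
M⁻¹ · (12/25, -159/650, -99/65)ᵀ = (0, 3/5, -3/2)ᵀ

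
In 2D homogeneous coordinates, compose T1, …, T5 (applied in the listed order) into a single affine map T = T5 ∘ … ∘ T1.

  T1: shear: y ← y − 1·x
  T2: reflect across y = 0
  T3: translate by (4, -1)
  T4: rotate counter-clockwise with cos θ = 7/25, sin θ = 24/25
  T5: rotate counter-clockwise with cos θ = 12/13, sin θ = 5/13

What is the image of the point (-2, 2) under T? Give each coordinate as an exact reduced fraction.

T(p) = (1543/325, 826/325)

T1 shear: y ← y − 1·x: (-2, 2) → (-2, 4)
T2 reflect across y = 0: (-2, 4) → (-2, -4)
T3 translate by (4, -1): (-2, -4) → (2, -5)
T4 rotate counter-clockwise with cos θ = 7/25, sin θ = 24/25: (2, -5) → (134/25, 13/25)
T5 rotate counter-clockwise with cos θ = 12/13, sin θ = 5/13: (134/25, 13/25) → (1543/325, 826/325)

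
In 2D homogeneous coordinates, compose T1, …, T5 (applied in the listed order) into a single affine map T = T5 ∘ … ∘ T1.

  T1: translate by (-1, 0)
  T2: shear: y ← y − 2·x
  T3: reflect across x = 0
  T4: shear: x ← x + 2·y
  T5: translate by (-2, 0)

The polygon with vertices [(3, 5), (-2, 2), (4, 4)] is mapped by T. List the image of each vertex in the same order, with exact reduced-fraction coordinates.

image vertices: (-2, 1), (17, 8), (-9, -2)

T1 translate by (-1, 0): (3, 5) → (2, 5); (-2, 2) → (-3, 2); (4, 4) → (3, 4)
T2 shear: y ← y − 2·x: (2, 5) → (2, 1); (-3, 2) → (-3, 8); (3, 4) → (3, -2)
T3 reflect across x = 0: (2, 1) → (-2, 1); (-3, 8) → (3, 8); (3, -2) → (-3, -2)
T4 shear: x ← x + 2·y: (-2, 1) → (0, 1); (3, 8) → (19, 8); (-3, -2) → (-7, -2)
T5 translate by (-2, 0): (0, 1) → (-2, 1); (19, 8) → (17, 8); (-7, -2) → (-9, -2)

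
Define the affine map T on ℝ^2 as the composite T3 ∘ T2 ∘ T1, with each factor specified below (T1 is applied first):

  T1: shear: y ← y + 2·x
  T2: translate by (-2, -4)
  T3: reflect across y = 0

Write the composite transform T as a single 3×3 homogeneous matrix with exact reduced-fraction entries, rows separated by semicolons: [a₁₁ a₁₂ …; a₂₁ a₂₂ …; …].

T1 = [1 0 0; 2 1 0; 0 0 1]
T2·T1 = [1 0 -2; 2 1 -4; 0 0 1]
T3·…·T1 = [1 0 -2; -2 -1 4; 0 0 1]

T = [1 0 -2; -2 -1 4; 0 0 1]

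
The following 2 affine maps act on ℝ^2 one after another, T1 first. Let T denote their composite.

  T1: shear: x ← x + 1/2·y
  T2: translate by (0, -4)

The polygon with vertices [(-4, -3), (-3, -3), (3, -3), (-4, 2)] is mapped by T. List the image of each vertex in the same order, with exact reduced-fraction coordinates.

image vertices: (-11/2, -7), (-9/2, -7), (3/2, -7), (-3, -2)

T1 shear: x ← x + 1/2·y: (-4, -3) → (-11/2, -3); (-3, -3) → (-9/2, -3); (3, -3) → (3/2, -3); (-4, 2) → (-3, 2)
T2 translate by (0, -4): (-11/2, -3) → (-11/2, -7); (-9/2, -3) → (-9/2, -7); (3/2, -3) → (3/2, -7); (-3, 2) → (-3, -2)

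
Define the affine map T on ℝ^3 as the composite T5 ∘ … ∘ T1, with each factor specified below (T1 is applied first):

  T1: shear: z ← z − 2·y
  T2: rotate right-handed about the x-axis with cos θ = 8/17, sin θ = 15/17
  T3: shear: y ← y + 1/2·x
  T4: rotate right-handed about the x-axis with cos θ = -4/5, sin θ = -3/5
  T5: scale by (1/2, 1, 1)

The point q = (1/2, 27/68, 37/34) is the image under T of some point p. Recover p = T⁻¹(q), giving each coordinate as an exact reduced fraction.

T1 = [1 0 0 0; 0 1 0 0; 0 -2 1 0; 0 0 0 1]
T2·T1 = [1 0 0 0; 0 38/17 -15/17 0; 0 -1/17 8/17 0; 0 0 0 1]
T3·…·T1 = [1 0 0 0; 1/2 38/17 -15/17 0; 0 -1/17 8/17 0; 0 0 0 1]
T4·…·T1 = [1 0 0 0; -2/5 -31/17 84/85 0; -3/10 -22/17 13/85 0; 0 0 0 1]
T5·…·T1 = [1/2 0 0 0; -2/5 -31/17 84/85 0; -3/10 -22/17 13/85 0; 0 0 0 1]
det M = 1/2; M⁻¹ = [2 0 0 0; -8/17 13/85 -84/85 0; -1/17 22/17 -31/17 0; 0 0 0 1]
M⁻¹ · (1/2, 27/68, 37/34)ᵀ = (1, -5/4, -3/2)ᵀ

p = (1, -5/4, -3/2)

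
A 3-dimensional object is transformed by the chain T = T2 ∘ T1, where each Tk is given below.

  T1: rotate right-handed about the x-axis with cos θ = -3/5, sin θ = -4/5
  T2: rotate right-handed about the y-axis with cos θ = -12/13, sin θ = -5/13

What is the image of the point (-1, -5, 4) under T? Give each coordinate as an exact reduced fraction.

T(p) = (4/13, 31/5, -121/65)

T1 rotate right-handed about the x-axis with cos θ = -3/5, sin θ = -4/5: (-1, -5, 4) → (-1, 31/5, 8/5)
T2 rotate right-handed about the y-axis with cos θ = -12/13, sin θ = -5/13: (-1, 31/5, 8/5) → (4/13, 31/5, -121/65)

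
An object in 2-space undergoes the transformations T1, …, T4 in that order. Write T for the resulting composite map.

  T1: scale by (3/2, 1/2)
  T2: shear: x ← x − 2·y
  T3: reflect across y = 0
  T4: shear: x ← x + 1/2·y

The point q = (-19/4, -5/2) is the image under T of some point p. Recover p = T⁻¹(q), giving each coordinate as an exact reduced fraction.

p = (1, 5)

T1 = [3/2 0 0; 0 1/2 0; 0 0 1]
T2·T1 = [3/2 -1 0; 0 1/2 0; 0 0 1]
T3·…·T1 = [3/2 -1 0; 0 -1/2 0; 0 0 1]
T4·…·T1 = [3/2 -5/4 0; 0 -1/2 0; 0 0 1]
det M = -3/4; M⁻¹ = [2/3 -5/3 0; 0 -2 0; 0 0 1]
M⁻¹ · (-19/4, -5/2)ᵀ = (1, 5)ᵀ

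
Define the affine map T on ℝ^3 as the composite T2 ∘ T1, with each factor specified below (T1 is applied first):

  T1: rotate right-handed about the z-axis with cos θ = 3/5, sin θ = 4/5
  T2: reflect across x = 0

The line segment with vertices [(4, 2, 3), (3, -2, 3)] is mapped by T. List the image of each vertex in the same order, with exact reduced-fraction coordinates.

image vertices: (-4/5, 22/5, 3), (-17/5, 6/5, 3)

T1 rotate right-handed about the z-axis with cos θ = 3/5, sin θ = 4/5: (4, 2, 3) → (4/5, 22/5, 3); (3, -2, 3) → (17/5, 6/5, 3)
T2 reflect across x = 0: (4/5, 22/5, 3) → (-4/5, 22/5, 3); (17/5, 6/5, 3) → (-17/5, 6/5, 3)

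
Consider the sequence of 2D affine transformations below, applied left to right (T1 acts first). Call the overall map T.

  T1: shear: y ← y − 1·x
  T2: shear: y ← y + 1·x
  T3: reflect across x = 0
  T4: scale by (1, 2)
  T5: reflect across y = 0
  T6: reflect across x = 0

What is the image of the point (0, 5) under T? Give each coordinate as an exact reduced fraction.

T(p) = (0, -10)

T1 shear: y ← y − 1·x: (0, 5) → (0, 5)
T2 shear: y ← y + 1·x: (0, 5) → (0, 5)
T3 reflect across x = 0: (0, 5) → (0, 5)
T4 scale by (1, 2): (0, 5) → (0, 10)
T5 reflect across y = 0: (0, 10) → (0, -10)
T6 reflect across x = 0: (0, -10) → (0, -10)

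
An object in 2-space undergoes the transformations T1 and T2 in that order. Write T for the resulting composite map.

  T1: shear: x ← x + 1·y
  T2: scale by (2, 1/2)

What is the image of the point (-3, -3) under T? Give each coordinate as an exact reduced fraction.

T1 shear: x ← x + 1·y: (-3, -3) → (-6, -3)
T2 scale by (2, 1/2): (-6, -3) → (-12, -3/2)

T(p) = (-12, -3/2)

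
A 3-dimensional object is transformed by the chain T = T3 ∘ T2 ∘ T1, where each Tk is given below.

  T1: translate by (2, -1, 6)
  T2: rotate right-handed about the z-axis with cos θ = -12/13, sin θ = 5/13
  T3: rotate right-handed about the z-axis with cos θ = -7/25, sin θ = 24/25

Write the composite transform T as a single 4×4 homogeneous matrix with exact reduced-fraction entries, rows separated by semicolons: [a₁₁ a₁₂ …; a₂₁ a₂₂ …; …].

T = [-36/325 323/325 0 -79/65; -323/325 -36/325 0 -122/65; 0 0 1 6; 0 0 0 1]

T1 = [1 0 0 2; 0 1 0 -1; 0 0 1 6; 0 0 0 1]
T2·T1 = [-12/13 -5/13 0 -19/13; 5/13 -12/13 0 22/13; 0 0 1 6; 0 0 0 1]
T3·…·T1 = [-36/325 323/325 0 -79/65; -323/325 -36/325 0 -122/65; 0 0 1 6; 0 0 0 1]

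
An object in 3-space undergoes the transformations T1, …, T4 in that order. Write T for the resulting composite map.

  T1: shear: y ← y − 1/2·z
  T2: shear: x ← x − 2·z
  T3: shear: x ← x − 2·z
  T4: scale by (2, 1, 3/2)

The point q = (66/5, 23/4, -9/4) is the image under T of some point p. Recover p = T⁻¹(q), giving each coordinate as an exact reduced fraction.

T1 = [1 0 0 0; 0 1 -1/2 0; 0 0 1 0; 0 0 0 1]
T2·T1 = [1 0 -2 0; 0 1 -1/2 0; 0 0 1 0; 0 0 0 1]
T3·…·T1 = [1 0 -4 0; 0 1 -1/2 0; 0 0 1 0; 0 0 0 1]
T4·…·T1 = [2 0 -8 0; 0 1 -1/2 0; 0 0 3/2 0; 0 0 0 1]
det M = 3; M⁻¹ = [1/2 0 8/3 0; 0 1 1/3 0; 0 0 2/3 0; 0 0 0 1]
M⁻¹ · (66/5, 23/4, -9/4)ᵀ = (3/5, 5, -3/2)ᵀ

p = (3/5, 5, -3/2)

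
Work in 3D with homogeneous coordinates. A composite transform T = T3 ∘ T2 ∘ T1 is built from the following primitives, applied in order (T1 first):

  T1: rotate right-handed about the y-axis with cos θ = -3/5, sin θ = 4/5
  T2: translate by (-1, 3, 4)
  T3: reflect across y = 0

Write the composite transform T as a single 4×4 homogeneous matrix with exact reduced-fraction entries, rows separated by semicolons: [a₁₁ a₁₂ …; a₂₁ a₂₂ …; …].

T = [-3/5 0 4/5 -1; 0 -1 0 -3; -4/5 0 -3/5 4; 0 0 0 1]

T1 = [-3/5 0 4/5 0; 0 1 0 0; -4/5 0 -3/5 0; 0 0 0 1]
T2·T1 = [-3/5 0 4/5 -1; 0 1 0 3; -4/5 0 -3/5 4; 0 0 0 1]
T3·…·T1 = [-3/5 0 4/5 -1; 0 -1 0 -3; -4/5 0 -3/5 4; 0 0 0 1]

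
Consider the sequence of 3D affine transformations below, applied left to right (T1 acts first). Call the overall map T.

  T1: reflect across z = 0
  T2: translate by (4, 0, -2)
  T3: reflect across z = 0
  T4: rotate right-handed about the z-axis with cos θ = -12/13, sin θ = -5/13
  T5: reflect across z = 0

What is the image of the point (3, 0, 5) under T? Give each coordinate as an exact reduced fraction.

T1 reflect across z = 0: (3, 0, 5) → (3, 0, -5)
T2 translate by (4, 0, -2): (3, 0, -5) → (7, 0, -7)
T3 reflect across z = 0: (7, 0, -7) → (7, 0, 7)
T4 rotate right-handed about the z-axis with cos θ = -12/13, sin θ = -5/13: (7, 0, 7) → (-84/13, -35/13, 7)
T5 reflect across z = 0: (-84/13, -35/13, 7) → (-84/13, -35/13, -7)

T(p) = (-84/13, -35/13, -7)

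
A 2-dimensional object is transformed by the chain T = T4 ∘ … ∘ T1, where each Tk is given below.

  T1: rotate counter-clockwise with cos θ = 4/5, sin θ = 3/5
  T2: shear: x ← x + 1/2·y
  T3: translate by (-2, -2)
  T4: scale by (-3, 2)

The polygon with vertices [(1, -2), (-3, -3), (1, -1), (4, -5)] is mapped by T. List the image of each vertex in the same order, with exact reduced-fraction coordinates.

T1 rotate counter-clockwise with cos θ = 4/5, sin θ = 3/5: (1, -2) → (2, -1); (-3, -3) → (-3/5, -21/5); (1, -1) → (7/5, -1/5); (4, -5) → (31/5, -8/5)
T2 shear: x ← x + 1/2·y: (2, -1) → (3/2, -1); (-3/5, -21/5) → (-27/10, -21/5); (7/5, -1/5) → (13/10, -1/5); (31/5, -8/5) → (27/5, -8/5)
T3 translate by (-2, -2): (3/2, -1) → (-1/2, -3); (-27/10, -21/5) → (-47/10, -31/5); (13/10, -1/5) → (-7/10, -11/5); (27/5, -8/5) → (17/5, -18/5)
T4 scale by (-3, 2): (-1/2, -3) → (3/2, -6); (-47/10, -31/5) → (141/10, -62/5); (-7/10, -11/5) → (21/10, -22/5); (17/5, -18/5) → (-51/5, -36/5)

image vertices: (3/2, -6), (141/10, -62/5), (21/10, -22/5), (-51/5, -36/5)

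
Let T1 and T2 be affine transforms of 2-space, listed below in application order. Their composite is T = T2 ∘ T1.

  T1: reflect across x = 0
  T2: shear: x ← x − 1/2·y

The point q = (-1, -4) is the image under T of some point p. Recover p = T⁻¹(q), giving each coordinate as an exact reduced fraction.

T1 = [-1 0 0; 0 1 0; 0 0 1]
T2·T1 = [-1 -1/2 0; 0 1 0; 0 0 1]
det M = -1; M⁻¹ = [-1 -1/2 0; 0 1 0; 0 0 1]
M⁻¹ · (-1, -4)ᵀ = (3, -4)ᵀ

p = (3, -4)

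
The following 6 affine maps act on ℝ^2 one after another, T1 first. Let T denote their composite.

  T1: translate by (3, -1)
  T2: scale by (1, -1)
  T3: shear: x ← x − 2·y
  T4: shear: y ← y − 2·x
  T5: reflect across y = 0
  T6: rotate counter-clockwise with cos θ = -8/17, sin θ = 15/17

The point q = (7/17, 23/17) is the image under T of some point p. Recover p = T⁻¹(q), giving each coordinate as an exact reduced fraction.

T1 = [1 0 3; 0 1 -1; 0 0 1]
T2·T1 = [1 0 3; 0 -1 1; 0 0 1]
T3·…·T1 = [1 2 1; 0 -1 1; 0 0 1]
T4·…·T1 = [1 2 1; -2 -5 -1; 0 0 1]
T5·…·T1 = [1 2 1; 2 5 1; 0 0 1]
T6·…·T1 = [-38/17 -91/17 -23/17; -1/17 -10/17 7/17; 0 0 1]
det M = 1; M⁻¹ = [-10/17 91/17 -3; 1/17 -38/17 1; 0 0 1]
M⁻¹ · (7/17, 23/17)ᵀ = (4, -2)ᵀ

p = (4, -2)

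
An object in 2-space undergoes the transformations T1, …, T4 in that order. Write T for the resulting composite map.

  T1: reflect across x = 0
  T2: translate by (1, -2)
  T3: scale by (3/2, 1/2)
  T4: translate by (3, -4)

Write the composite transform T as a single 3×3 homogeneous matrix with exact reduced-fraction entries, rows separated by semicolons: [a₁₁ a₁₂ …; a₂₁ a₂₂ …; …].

T = [-3/2 0 9/2; 0 1/2 -5; 0 0 1]

T1 = [-1 0 0; 0 1 0; 0 0 1]
T2·T1 = [-1 0 1; 0 1 -2; 0 0 1]
T3·…·T1 = [-3/2 0 3/2; 0 1/2 -1; 0 0 1]
T4·…·T1 = [-3/2 0 9/2; 0 1/2 -5; 0 0 1]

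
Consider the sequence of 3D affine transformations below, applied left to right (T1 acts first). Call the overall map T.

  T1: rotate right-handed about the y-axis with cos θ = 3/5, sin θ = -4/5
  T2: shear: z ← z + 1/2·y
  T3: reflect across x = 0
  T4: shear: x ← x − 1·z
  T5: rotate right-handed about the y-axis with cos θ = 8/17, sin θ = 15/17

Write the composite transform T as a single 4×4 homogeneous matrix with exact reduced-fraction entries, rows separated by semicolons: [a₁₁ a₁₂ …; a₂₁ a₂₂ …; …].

T1 = [3/5 0 -4/5 0; 0 1 0 0; 4/5 0 3/5 0; 0 0 0 1]
T2·T1 = [3/5 0 -4/5 0; 0 1 0 0; 4/5 1/2 3/5 0; 0 0 0 1]
T3·…·T1 = [-3/5 0 4/5 0; 0 1 0 0; 4/5 1/2 3/5 0; 0 0 0 1]
T4·…·T1 = [-7/5 -1/2 1/5 0; 0 1 0 0; 4/5 1/2 3/5 0; 0 0 0 1]
T5·…·T1 = [4/85 7/34 53/85 0; 0 1 0 0; 137/85 23/34 9/85 0; 0 0 0 1]

T = [4/85 7/34 53/85 0; 0 1 0 0; 137/85 23/34 9/85 0; 0 0 0 1]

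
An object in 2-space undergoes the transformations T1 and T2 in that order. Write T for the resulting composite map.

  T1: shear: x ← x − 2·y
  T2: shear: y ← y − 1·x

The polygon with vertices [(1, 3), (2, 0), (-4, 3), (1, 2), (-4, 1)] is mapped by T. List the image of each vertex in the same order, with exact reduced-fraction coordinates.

image vertices: (-5, 8), (2, -2), (-10, 13), (-3, 5), (-6, 7)

T1 shear: x ← x − 2·y: (1, 3) → (-5, 3); (2, 0) → (2, 0); (-4, 3) → (-10, 3); (1, 2) → (-3, 2); (-4, 1) → (-6, 1)
T2 shear: y ← y − 1·x: (-5, 3) → (-5, 8); (2, 0) → (2, -2); (-10, 3) → (-10, 13); (-3, 2) → (-3, 5); (-6, 1) → (-6, 7)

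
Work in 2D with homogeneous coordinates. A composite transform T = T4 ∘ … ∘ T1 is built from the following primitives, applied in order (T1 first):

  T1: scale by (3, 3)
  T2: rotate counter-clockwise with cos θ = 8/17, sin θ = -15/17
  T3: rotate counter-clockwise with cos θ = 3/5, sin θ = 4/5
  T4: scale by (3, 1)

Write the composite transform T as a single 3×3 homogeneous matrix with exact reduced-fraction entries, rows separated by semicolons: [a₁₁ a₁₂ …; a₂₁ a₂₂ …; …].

T1 = [3 0 0; 0 3 0; 0 0 1]
T2·T1 = [24/17 45/17 0; -45/17 24/17 0; 0 0 1]
T3·…·T1 = [252/85 39/85 0; -39/85 252/85 0; 0 0 1]
T4·…·T1 = [756/85 117/85 0; -39/85 252/85 0; 0 0 1]

T = [756/85 117/85 0; -39/85 252/85 0; 0 0 1]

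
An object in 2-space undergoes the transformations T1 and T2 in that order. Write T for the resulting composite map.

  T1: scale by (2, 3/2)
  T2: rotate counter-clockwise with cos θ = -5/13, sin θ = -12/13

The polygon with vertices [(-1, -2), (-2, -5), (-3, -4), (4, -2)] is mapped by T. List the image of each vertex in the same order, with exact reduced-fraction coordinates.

image vertices: (-2, 3), (-70/13, 171/26), (-42/13, 102/13), (-76/13, -81/13)

T1 scale by (2, 3/2): (-1, -2) → (-2, -3); (-2, -5) → (-4, -15/2); (-3, -4) → (-6, -6); (4, -2) → (8, -3)
T2 rotate counter-clockwise with cos θ = -5/13, sin θ = -12/13: (-2, -3) → (-2, 3); (-4, -15/2) → (-70/13, 171/26); (-6, -6) → (-42/13, 102/13); (8, -3) → (-76/13, -81/13)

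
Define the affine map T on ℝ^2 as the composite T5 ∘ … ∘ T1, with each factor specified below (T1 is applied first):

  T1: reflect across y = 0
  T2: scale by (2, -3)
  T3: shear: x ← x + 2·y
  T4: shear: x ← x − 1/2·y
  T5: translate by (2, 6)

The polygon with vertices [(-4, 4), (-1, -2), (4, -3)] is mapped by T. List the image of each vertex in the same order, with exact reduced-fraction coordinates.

image vertices: (12, 18), (-9, 0), (-7/2, -3)

T1 reflect across y = 0: (-4, 4) → (-4, -4); (-1, -2) → (-1, 2); (4, -3) → (4, 3)
T2 scale by (2, -3): (-4, -4) → (-8, 12); (-1, 2) → (-2, -6); (4, 3) → (8, -9)
T3 shear: x ← x + 2·y: (-8, 12) → (16, 12); (-2, -6) → (-14, -6); (8, -9) → (-10, -9)
T4 shear: x ← x − 1/2·y: (16, 12) → (10, 12); (-14, -6) → (-11, -6); (-10, -9) → (-11/2, -9)
T5 translate by (2, 6): (10, 12) → (12, 18); (-11, -6) → (-9, 0); (-11/2, -9) → (-7/2, -3)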